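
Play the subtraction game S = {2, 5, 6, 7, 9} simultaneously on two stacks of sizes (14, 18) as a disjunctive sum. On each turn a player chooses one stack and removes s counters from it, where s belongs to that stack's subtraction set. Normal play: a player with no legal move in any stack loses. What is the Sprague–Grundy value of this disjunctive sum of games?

All stacks use S = {2, 5, 6, 7, 9}:
G(0) = 0
G(1) = mex{} = 0
G(2) = mex{0} = 1
G(3) = mex{0} = 1
G(4) = mex{1} = 0
G(5) = mex{1,0} = 2
G(6) = mex{0,0,0} = 1
G(7) = mex{2,1,0,0} = 3
G(8) = mex{1,1,1,0} = 2
G(9) = mex{3,0,1,1,0} = 2
G(10) = mex{2,2,0,1,0} = 3
G(11) = mex{2,1,2,0,1} = 3
G(12) = mex{3,3,1,2,1} = 0
G(13) = mex{3,2,3,1,0} = 4
G(14) = mex{0,2,2,3,2} = 1
G(15) = mex{4,3,2,2,1} = 0
G(16) = mex{1,3,3,2,3} = 0
G(17) = mex{0,0,3,3,2} = 1
G(18) = mex{0,4,0,3,2} = 1
Stack A: G(14) = 1.
Stack B: G(18) = 1.
Combined Grundy value = 1 ⊕ 1 = 0.

0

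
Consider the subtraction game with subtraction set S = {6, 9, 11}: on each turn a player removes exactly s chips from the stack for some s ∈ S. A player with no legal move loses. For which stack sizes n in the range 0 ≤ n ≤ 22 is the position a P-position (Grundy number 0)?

0, 1, 2, 3, 4, 5, 17, 18, 19, 20, 21, 22

G(0) = 0
G(1) = mex{} = 0
G(2) = mex{} = 0
G(3) = mex{} = 0
G(4) = mex{} = 0
G(5) = mex{} = 0
G(6) = mex{0} = 1
G(7) = mex{0} = 1
G(8) = mex{0} = 1
G(9) = mex{0,0} = 1
G(10) = mex{0,0} = 1
G(11) = mex{0,0,0} = 1
G(12) = mex{1,0,0} = 2
G(13) = mex{1,0,0} = 2
G(14) = mex{1,0,0} = 2
G(15) = mex{1,1,0} = 2
G(16) = mex{1,1,0} = 2
G(17) = mex{1,1,1} = 0
G(18) = mex{2,1,1} = 0
G(19) = mex{2,1,1} = 0
G(20) = mex{2,1,1} = 0
G(21) = mex{2,2,1} = 0
G(22) = mex{2,2,1} = 0
P-positions are exactly the n with G(n) = 0.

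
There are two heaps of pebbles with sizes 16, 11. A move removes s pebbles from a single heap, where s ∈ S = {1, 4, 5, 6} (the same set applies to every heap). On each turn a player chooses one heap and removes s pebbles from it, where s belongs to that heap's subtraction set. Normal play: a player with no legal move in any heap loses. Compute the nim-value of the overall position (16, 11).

All heaps use S = {1, 4, 5, 6}:
n :  0  1  2  3  4  5  6  7  8  9 10 11 12 13 14 15 16
G :  0  1  0  1  2  3  2  3  4  0  1  0  1  2  3  2  3
Heap A: G(16) = 3.
Heap B: G(11) = 0.
Combined Grundy value = 3 ⊕ 0 = 3.

3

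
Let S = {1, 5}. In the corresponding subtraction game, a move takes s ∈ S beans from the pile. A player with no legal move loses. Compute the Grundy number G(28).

n :  0  1  2  3  4  5  6  7  8  9 10 11 12 13 14 15 16 17 18 19 20 21 22 23 24 25 26 27 28
G :  0  1  0  1  0  1  0  1  0  1  0  1  0  1  0  1  0  1  0  1  0  1  0  1  0  1  0  1  0

0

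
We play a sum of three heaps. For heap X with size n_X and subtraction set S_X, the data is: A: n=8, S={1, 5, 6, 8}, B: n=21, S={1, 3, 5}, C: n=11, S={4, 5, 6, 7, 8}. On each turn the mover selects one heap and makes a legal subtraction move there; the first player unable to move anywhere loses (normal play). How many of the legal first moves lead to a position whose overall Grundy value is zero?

Heap A, S = {1, 5, 6, 8}:
n : 0 1 2 3 4 5 6 7 8
G : 0 1 0 1 0 1 2 3 2
G_A(8) = 2.
Heap B, S = {1, 3, 5}:
G(0) = 0
G(1) = mex{0} = 1
G(2) = mex{1} = 0
G(3) = mex{0,0} = 1
G(4) = mex{1,1} = 0
G(5) = mex{0,0,0} = 1
G(6) = mex{1,1,1} = 0
G(7) = mex{0,0,0} = 1
G(8) = mex{1,1,1} = 0
G(9) = mex{0,0,0} = 1
G(10) = mex{1,1,1} = 0
G(11) = mex{0,0,0} = 1
G(12) = mex{1,1,1} = 0
G(13) = mex{0,0,0} = 1
G(14) = mex{1,1,1} = 0
G(15) = mex{0,0,0} = 1
G(16) = mex{1,1,1} = 0
G(17) = mex{0,0,0} = 1
G(18) = mex{1,1,1} = 0
G(19) = mex{0,0,0} = 1
G(20) = mex{1,1,1} = 0
G(21) = mex{0,0,0} = 1
G_B(21) = 1.
Heap C, S = {4, 5, 6, 7, 8}:
G(0) = 0
G(1) = mex{} = 0
G(2) = mex{} = 0
G(3) = mex{} = 0
G(4) = mex{0} = 1
G(5) = mex{0,0} = 1
G(6) = mex{0,0,0} = 1
G(7) = mex{0,0,0,0} = 1
G(8) = mex{1,0,0,0,0} = 2
G(9) = mex{1,1,0,0,0} = 2
G(10) = mex{1,1,1,0,0} = 2
G(11) = mex{1,1,1,1,0} = 2
G_C(11) = 2.
Combined Grundy value = 2 ⊕ 1 ⊕ 2 = 1.
A winning move leaves total XOR = 0, i.e. changes one component's Grundy value g to g ⊕ X where X is the current total.
Heap A: need g' = 2⊕1 = 3. Options: 8−1→G=3, 8−5→G=1, 8−6→G=0, 8−8→G=0. Hits: 1.
Heap B: need g' = 1⊕1 = 0. Options: 21−1→G=0, 21−3→G=0, 21−5→G=0. Hits: 3.
Heap C: need g' = 2⊕1 = 3. Options: 11−4→G=1, 11−5→G=1, 11−6→G=1, 11−7→G=1, 11−8→G=0. Hits: 0.

4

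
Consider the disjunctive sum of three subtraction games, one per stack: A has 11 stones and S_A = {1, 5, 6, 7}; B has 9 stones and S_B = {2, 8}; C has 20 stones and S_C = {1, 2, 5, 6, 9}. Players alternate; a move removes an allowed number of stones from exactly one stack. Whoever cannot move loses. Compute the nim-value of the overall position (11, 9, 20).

2

Stack A, S = {1, 5, 6, 7}:
n :  0  1  2  3  4  5  6  7  8  9 10 11
G :  0  1  0  1  0  1  2  3  2  3  2  3
G_A(11) = 3.
Stack B, S = {2, 8}:
n : 0 1 2 3 4 5 6 7 8 9
G : 0 0 1 1 0 0 1 1 2 2
G_B(9) = 2.
Stack C, S = {1, 2, 5, 6, 9}:
n :  0  1  2  3  4  5  6  7  8  9 10 11 12 13 14 15 16 17 18 19 20
G :  0  1  2  0  1  2  3  0  1  2  0  1  2  3  0  1  2  0  1  2  3
G_C(20) = 3.
Combined Grundy value = 3 ⊕ 2 ⊕ 3 = 2.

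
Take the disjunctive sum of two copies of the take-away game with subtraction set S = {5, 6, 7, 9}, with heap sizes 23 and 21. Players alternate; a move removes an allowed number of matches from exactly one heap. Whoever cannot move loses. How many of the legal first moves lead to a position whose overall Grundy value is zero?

All heaps use S = {5, 6, 7, 9}:
G(0) = 0
G(1) = mex{} = 0
G(2) = mex{} = 0
G(3) = mex{} = 0
G(4) = mex{} = 0
G(5) = mex{0} = 1
G(6) = mex{0,0} = 1
G(7) = mex{0,0,0} = 1
G(8) = mex{0,0,0} = 1
G(9) = mex{0,0,0,0} = 1
G(10) = mex{1,0,0,0} = 2
G(11) = mex{1,1,0,0} = 2
G(12) = mex{1,1,1,0} = 2
G(13) = mex{1,1,1,0} = 2
G(14) = mex{1,1,1,1} = 0
G(15) = mex{2,1,1,1} = 0
G(16) = mex{2,2,1,1} = 0
G(17) = mex{2,2,2,1} = 0
G(18) = mex{2,2,2,1} = 0
G(19) = mex{0,2,2,2} = 1
G(20) = mex{0,0,2,2} = 1
G(21) = mex{0,0,0,2} = 1
G(22) = mex{0,0,0,2} = 1
G(23) = mex{0,0,0,0} = 1
Heap A: G(23) = 1.
Heap B: G(21) = 1.
Combined Grundy value = 1 ⊕ 1 = 0.
A winning move leaves total XOR = 0, i.e. changes one component's Grundy value g to g ⊕ X where X is the current total.
Heap A: target g' = 1⊕0 = 1, but every legal move changes the Grundy value (mex property), so 0 moves.
Heap B: target g' = 1⊕0 = 1, but every legal move changes the Grundy value (mex property), so 0 moves.

0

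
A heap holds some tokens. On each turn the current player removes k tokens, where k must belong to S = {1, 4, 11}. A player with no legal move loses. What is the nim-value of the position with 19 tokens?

2

G(0) = 0
G(1) = mex{0} = 1
G(2) = mex{1} = 0
G(3) = mex{0} = 1
G(4) = mex{1,0} = 2
G(5) = mex{2,1} = 0
G(6) = mex{0,0} = 1
G(7) = mex{1,1} = 0
G(8) = mex{0,2} = 1
G(9) = mex{1,0} = 2
G(10) = mex{2,1} = 0
G(11) = mex{0,0,0} = 1
G(12) = mex{1,1,1} = 0
G(13) = mex{0,2,0} = 1
G(14) = mex{1,0,1} = 2
G(15) = mex{2,1,2} = 0
G(16) = mex{0,0,0} = 1
G(17) = mex{1,1,1} = 0
G(18) = mex{0,2,0} = 1
G(19) = mex{1,0,1} = 2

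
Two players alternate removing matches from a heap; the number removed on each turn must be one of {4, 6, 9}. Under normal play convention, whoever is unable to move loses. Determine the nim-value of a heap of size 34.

n :  0  1  2  3  4  5  6  7  8  9 10 11 12 13 14 15 16 17 18 19 20 21 22 23 24 25 26 27 28 29 30 31 32 33 34
G :  0  0  0  0  1  1  1  1  2  2  2  2  3  0  0  0  0  1  1  1  1  2  2  2  2  3  0  0  0  0  1  1  1  1  2

2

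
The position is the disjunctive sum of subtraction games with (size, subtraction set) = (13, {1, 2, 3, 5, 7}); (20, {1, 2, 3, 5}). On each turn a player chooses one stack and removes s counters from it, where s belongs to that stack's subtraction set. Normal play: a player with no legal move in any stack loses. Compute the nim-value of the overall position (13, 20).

Stack A, S = {1, 2, 3, 5, 7}:
n :  0  1  2  3  4  5  6  7  8  9 10 11 12 13
G :  0  1  2  3  0  1  2  3  0  1  2  3  0  1
G_A(13) = 1.
Stack B, S = {1, 2, 3, 5}:
G(0) = 0
G(1) = mex{0} = 1
G(2) = mex{1,0} = 2
G(3) = mex{2,1,0} = 3
G(4) = mex{3,2,1} = 0
G(5) = mex{0,3,2,0} = 1
G(6) = mex{1,0,3,1} = 2
G(7) = mex{2,1,0,2} = 3
G(8) = mex{3,2,1,3} = 0
G(9) = mex{0,3,2,0} = 1
G(10) = mex{1,0,3,1} = 2
G(11) = mex{2,1,0,2} = 3
G(12) = mex{3,2,1,3} = 0
G(13) = mex{0,3,2,0} = 1
G(14) = mex{1,0,3,1} = 2
G(15) = mex{2,1,0,2} = 3
G(16) = mex{3,2,1,3} = 0
G(17) = mex{0,3,2,0} = 1
G(18) = mex{1,0,3,1} = 2
G(19) = mex{2,1,0,2} = 3
G(20) = mex{3,2,1,3} = 0
G_B(20) = 0.
Combined Grundy value = 1 ⊕ 0 = 1.

1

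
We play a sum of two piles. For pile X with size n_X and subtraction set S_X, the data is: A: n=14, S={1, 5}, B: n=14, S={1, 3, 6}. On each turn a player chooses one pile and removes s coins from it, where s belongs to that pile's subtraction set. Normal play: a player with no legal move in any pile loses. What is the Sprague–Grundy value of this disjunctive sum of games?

1

Pile A, S = {1, 5}:
G(0) = 0
G(1) = mex{0} = 1
G(2) = mex{1} = 0
G(3) = mex{0} = 1
G(4) = mex{1} = 0
G(5) = mex{0,0} = 1
G(6) = mex{1,1} = 0
G(7) = mex{0,0} = 1
G(8) = mex{1,1} = 0
G(9) = mex{0,0} = 1
G(10) = mex{1,1} = 0
G(11) = mex{0,0} = 1
G(12) = mex{1,1} = 0
G(13) = mex{0,0} = 1
G(14) = mex{1,1} = 0
G_A(14) = 0.
Pile B, S = {1, 3, 6}:
G(0) = 0
G(1) = mex{0} = 1
G(2) = mex{1} = 0
G(3) = mex{0,0} = 1
G(4) = mex{1,1} = 0
G(5) = mex{0,0} = 1
G(6) = mex{1,1,0} = 2
G(7) = mex{2,0,1} = 3
G(8) = mex{3,1,0} = 2
G(9) = mex{2,2,1} = 0
G(10) = mex{0,3,0} = 1
G(11) = mex{1,2,1} = 0
G(12) = mex{0,0,2} = 1
G(13) = mex{1,1,3} = 0
G(14) = mex{0,0,2} = 1
G_B(14) = 1.
Combined Grundy value = 0 ⊕ 1 = 1.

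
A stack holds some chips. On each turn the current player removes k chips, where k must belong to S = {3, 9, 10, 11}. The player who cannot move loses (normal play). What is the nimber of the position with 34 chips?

n :  0  1  2  3  4  5  6  7  8  9 10 11 12 13 14 15 16 17 18 19 20 21 22 23 24 25 26 27 28 29 30 31 32 33 34
G :  0  0  0  1  1  1  0  0  0  1  1  1  2  2  0  3  3  1  2  2  0  0  0  1  1  1  0  0  0  1  1  1  2  2  0

0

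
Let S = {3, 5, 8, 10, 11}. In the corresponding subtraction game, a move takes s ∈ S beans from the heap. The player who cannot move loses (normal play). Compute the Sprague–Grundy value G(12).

4

G(0) = 0
G(1) = mex{} = 0
G(2) = mex{} = 0
G(3) = mex{0} = 1
G(4) = mex{0} = 1
G(5) = mex{0,0} = 1
G(6) = mex{1,0} = 2
G(7) = mex{1,0} = 2
G(8) = mex{1,1,0} = 2
G(9) = mex{2,1,0} = 3
G(10) = mex{2,1,0,0} = 3
G(11) = mex{2,2,1,0,0} = 3
G(12) = mex{3,2,1,0,0} = 4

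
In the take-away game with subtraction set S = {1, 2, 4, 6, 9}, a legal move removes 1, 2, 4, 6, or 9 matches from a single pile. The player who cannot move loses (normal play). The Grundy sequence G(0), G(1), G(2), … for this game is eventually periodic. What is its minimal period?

8

n :  0  1  2  3  4  5  6  7  8  9 10 11 12 13 14 15 16 17 18
G :  0  1  2  0  1  2  3  4  0  1  2  0  1  2  3  4  0  1  2
G(n+8) = G(n) holds for n = 0,…,8 (a full window of length max(S) = 9), so the sequence is purely periodic with period 8.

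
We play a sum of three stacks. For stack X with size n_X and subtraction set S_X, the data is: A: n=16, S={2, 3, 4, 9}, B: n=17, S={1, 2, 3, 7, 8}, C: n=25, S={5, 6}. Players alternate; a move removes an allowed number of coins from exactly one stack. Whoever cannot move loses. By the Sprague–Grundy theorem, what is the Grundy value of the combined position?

6

Stack A, S = {2, 3, 4, 9}:
G(0) = 0
G(1) = mex{} = 0
G(2) = mex{0} = 1
G(3) = mex{0,0} = 1
G(4) = mex{1,0,0} = 2
G(5) = mex{1,1,0} = 2
G(6) = mex{2,1,1} = 0
G(7) = mex{2,2,1} = 0
G(8) = mex{0,2,2} = 1
G(9) = mex{0,0,2,0} = 1
G(10) = mex{1,0,0,0} = 2
G(11) = mex{1,1,0,1} = 2
G(12) = mex{2,1,1,1} = 0
G(13) = mex{2,2,1,2} = 0
G(14) = mex{0,2,2,2} = 1
G(15) = mex{0,0,2,0} = 1
G(16) = mex{1,0,0,0} = 2
G_A(16) = 2.
Stack B, S = {1, 2, 3, 7, 8}:
n :  0  1  2  3  4  5  6  7  8  9 10 11 12 13 14 15 16 17
G :  0  1  2  3  0  1  2  3  4  0  1  2  3  0  1  2  3  4
G_B(17) = 4.
Stack C, S = {5, 6}:
G(0) = 0
G(1) = mex{} = 0
G(2) = mex{} = 0
G(3) = mex{} = 0
G(4) = mex{} = 0
G(5) = mex{0} = 1
G(6) = mex{0,0} = 1
G(7) = mex{0,0} = 1
G(8) = mex{0,0} = 1
G(9) = mex{0,0} = 1
G(10) = mex{1,0} = 2
G(11) = mex{1,1} = 0
G(12) = mex{1,1} = 0
G(13) = mex{1,1} = 0
G(14) = mex{1,1} = 0
G(15) = mex{2,1} = 0
G(16) = mex{0,2} = 1
G(17) = mex{0,0} = 1
G(18) = mex{0,0} = 1
G(19) = mex{0,0} = 1
G(20) = mex{0,0} = 1
G(21) = mex{1,0} = 2
G(22) = mex{1,1} = 0
G(23) = mex{1,1} = 0
G(24) = mex{1,1} = 0
G(25) = mex{1,1} = 0
G_C(25) = 0.
Combined Grundy value = 2 ⊕ 4 ⊕ 0 = 6.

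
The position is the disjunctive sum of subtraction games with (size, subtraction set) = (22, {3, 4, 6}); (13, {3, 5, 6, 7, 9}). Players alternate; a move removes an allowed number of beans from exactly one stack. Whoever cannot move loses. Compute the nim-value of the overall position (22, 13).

Stack A, S = {3, 4, 6}:
G(0) = 0
G(1) = mex{} = 0
G(2) = mex{} = 0
G(3) = mex{0} = 1
G(4) = mex{0,0} = 1
G(5) = mex{0,0} = 1
G(6) = mex{1,0,0} = 2
G(7) = mex{1,1,0} = 2
G(8) = mex{1,1,0} = 2
G(9) = mex{2,1,1} = 0
G(10) = mex{2,2,1} = 0
G(11) = mex{2,2,1} = 0
G(12) = mex{0,2,2} = 1
G(13) = mex{0,0,2} = 1
G(14) = mex{0,0,2} = 1
G(15) = mex{1,0,0} = 2
G(16) = mex{1,1,0} = 2
G(17) = mex{1,1,0} = 2
G(18) = mex{2,1,1} = 0
G(19) = mex{2,2,1} = 0
G(20) = mex{2,2,1} = 0
G(21) = mex{0,2,2} = 1
G(22) = mex{0,0,2} = 1
G_A(22) = 1.
Stack B, S = {3, 5, 6, 7, 9}:
G(0) = 0
G(1) = mex{} = 0
G(2) = mex{} = 0
G(3) = mex{0} = 1
G(4) = mex{0} = 1
G(5) = mex{0,0} = 1
G(6) = mex{1,0,0} = 2
G(7) = mex{1,0,0,0} = 2
G(8) = mex{1,1,0,0} = 2
G(9) = mex{2,1,1,0,0} = 3
G(10) = mex{2,1,1,1,0} = 3
G(11) = mex{2,2,1,1,0} = 3
G(12) = mex{3,2,2,1,1} = 0
G(13) = mex{3,2,2,2,1} = 0
G_B(13) = 0.
Combined Grundy value = 1 ⊕ 0 = 1.

1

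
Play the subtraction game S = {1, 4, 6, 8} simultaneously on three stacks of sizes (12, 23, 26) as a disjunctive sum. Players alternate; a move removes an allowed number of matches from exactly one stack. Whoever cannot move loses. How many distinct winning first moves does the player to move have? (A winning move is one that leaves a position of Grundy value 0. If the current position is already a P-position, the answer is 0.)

All stacks use S = {1, 4, 6, 8}:
G(0) = 0
G(1) = mex{0} = 1
G(2) = mex{1} = 0
G(3) = mex{0} = 1
G(4) = mex{1,0} = 2
G(5) = mex{2,1} = 0
G(6) = mex{0,0,0} = 1
G(7) = mex{1,1,1} = 0
G(8) = mex{0,2,0,0} = 1
G(9) = mex{1,0,1,1} = 2
G(10) = mex{2,1,2,0} = 3
G(11) = mex{3,0,0,1} = 2
G(12) = mex{2,1,1,2} = 0
G(13) = mex{0,2,0,0} = 1
G(14) = mex{1,3,1,1} = 0
G(15) = mex{0,2,2,0} = 1
G(16) = mex{1,0,3,1} = 2
G(17) = mex{2,1,2,2} = 0
G(18) = mex{0,0,0,3} = 1
G(19) = mex{1,1,1,2} = 0
G(20) = mex{0,2,0,0} = 1
G(21) = mex{1,0,1,1} = 2
G(22) = mex{2,1,2,0} = 3
G(23) = mex{3,0,0,1} = 2
G(24) = mex{2,1,1,2} = 0
G(25) = mex{0,2,0,0} = 1
G(26) = mex{1,3,1,1} = 0
Stack A: G(12) = 0.
Stack B: G(23) = 2.
Stack C: G(26) = 0.
Combined Grundy value = 0 ⊕ 2 ⊕ 0 = 2.
A winning move leaves total XOR = 0, i.e. changes one component's Grundy value g to g ⊕ X where X is the current total.
Stack A: need g' = 0⊕2 = 2. Options: 12−1→G=2, 12−4→G=1, 12−6→G=1, 12−8→G=2. Hits: 2.
Stack B: need g' = 2⊕2 = 0. Options: 23−1→G=3, 23−4→G=0, 23−6→G=0, 23−8→G=1. Hits: 2.
Stack C: need g' = 0⊕2 = 2. Options: 26−1→G=1, 26−4→G=3, 26−6→G=1, 26−8→G=1. Hits: 0.

4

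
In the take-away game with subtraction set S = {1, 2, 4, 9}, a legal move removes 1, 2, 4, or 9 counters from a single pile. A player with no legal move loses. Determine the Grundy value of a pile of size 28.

0

n :  0  1  2  3  4  5  6  7  8  9 10 11 12 13 14 15 16 17 18 19 20 21 22 23 24 25 26 27 28
G :  0  1  2  0  1  2  0  1  2  3  4  0  1  2  0  1  2  0  1  2  3  4  0  1  2  0  1  2  0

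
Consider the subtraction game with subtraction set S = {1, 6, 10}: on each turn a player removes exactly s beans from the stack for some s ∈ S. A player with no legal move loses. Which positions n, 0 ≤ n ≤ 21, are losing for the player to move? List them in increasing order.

0, 2, 4, 7, 9, 11, 16, 18, 20

G(0) = 0
G(1) = mex{0} = 1
G(2) = mex{1} = 0
G(3) = mex{0} = 1
G(4) = mex{1} = 0
G(5) = mex{0} = 1
G(6) = mex{1,0} = 2
G(7) = mex{2,1} = 0
G(8) = mex{0,0} = 1
G(9) = mex{1,1} = 0
G(10) = mex{0,0,0} = 1
G(11) = mex{1,1,1} = 0
G(12) = mex{0,2,0} = 1
G(13) = mex{1,0,1} = 2
G(14) = mex{2,1,0} = 3
G(15) = mex{3,0,1} = 2
G(16) = mex{2,1,2} = 0
G(17) = mex{0,0,0} = 1
G(18) = mex{1,1,1} = 0
G(19) = mex{0,2,0} = 1
G(20) = mex{1,3,1} = 0
G(21) = mex{0,2,0} = 1
P-positions are exactly the n with G(n) = 0.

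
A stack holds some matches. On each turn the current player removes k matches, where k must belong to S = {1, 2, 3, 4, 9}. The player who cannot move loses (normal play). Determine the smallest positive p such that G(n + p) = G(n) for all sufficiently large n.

5

n :  0  1  2  3  4  5  6  7  8  9 10 11 12 13 14 15
G :  0  1  2  3  4  0  1  2  3  4  0  1  2  3  4  0
G(n+5) = G(n) holds for n = 0,…,8 (a full window of length max(S) = 9), so the sequence is purely periodic with period 5.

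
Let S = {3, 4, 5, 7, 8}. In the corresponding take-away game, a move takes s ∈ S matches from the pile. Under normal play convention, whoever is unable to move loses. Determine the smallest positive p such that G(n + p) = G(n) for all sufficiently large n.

G(0) = 0
G(1) = mex{} = 0
G(2) = mex{} = 0
G(3) = mex{0} = 1
G(4) = mex{0,0} = 1
G(5) = mex{0,0,0} = 1
G(6) = mex{1,0,0} = 2
G(7) = mex{1,1,0,0} = 2
G(8) = mex{1,1,1,0,0} = 2
G(9) = mex{2,1,1,0,0} = 3
G(10) = mex{2,2,1,1,0} = 3
G(11) = mex{2,2,2,1,1} = 0
G(12) = mex{3,2,2,1,1} = 0
G(13) = mex{3,3,2,2,1} = 0
G(14) = mex{0,3,3,2,2} = 1
G(15) = mex{0,0,3,2,2} = 1
G(16) = mex{0,0,0,3,2} = 1
G(17) = mex{1,0,0,3,3} = 2
G(18) = mex{1,1,0,0,3} = 2
G(19) = mex{1,1,1,0,0} = 2
G(20) = mex{2,1,1,0,0} = 3
G(21) = mex{2,2,1,1,0} = 3
G(22) = mex{2,2,2,1,1} = 0
G(23) = mex{3,2,2,1,1} = 0
G(n+11) = G(n) holds for n = 0,…,7 (a full window of length max(S) = 8), so the sequence is purely periodic with period 11.

11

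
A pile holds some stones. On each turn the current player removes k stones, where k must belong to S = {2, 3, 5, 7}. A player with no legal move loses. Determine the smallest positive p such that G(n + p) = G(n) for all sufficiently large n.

9

n :  0  1  2  3  4  5  6  7  8  9 10 11 12 13 14 15 16 17 18 19
G :  0  0  1  1  2  2  3  3  4  0  0  1  1  2  2  3  3  4  0  0
G(n+9) = G(n) holds for n = 0,…,6 (a full window of length max(S) = 7), so the sequence is purely periodic with period 9.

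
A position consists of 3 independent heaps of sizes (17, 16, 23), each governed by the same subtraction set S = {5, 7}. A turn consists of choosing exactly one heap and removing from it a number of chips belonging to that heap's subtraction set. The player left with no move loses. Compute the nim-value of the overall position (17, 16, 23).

3

All heaps use S = {5, 7}:
n :  0  1  2  3  4  5  6  7  8  9 10 11 12 13 14 15 16 17 18 19 20 21 22 23
G :  0  0  0  0  0  1  1  1  1  1  2  2  0  0  0  0  0  1  1  1  1  1  2  2
Heap A: G(17) = 1.
Heap B: G(16) = 0.
Heap C: G(23) = 2.
Combined Grundy value = 1 ⊕ 0 ⊕ 2 = 3.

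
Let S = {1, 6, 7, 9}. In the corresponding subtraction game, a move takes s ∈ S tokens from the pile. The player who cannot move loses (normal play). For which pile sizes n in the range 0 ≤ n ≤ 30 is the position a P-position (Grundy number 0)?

0, 2, 4, 12, 14, 16, 24, 26, 28

G(0) = 0
G(1) = mex{0} = 1
G(2) = mex{1} = 0
G(3) = mex{0} = 1
G(4) = mex{1} = 0
G(5) = mex{0} = 1
G(6) = mex{1,0} = 2
G(7) = mex{2,1,0} = 3
G(8) = mex{3,0,1} = 2
G(9) = mex{2,1,0,0} = 3
G(10) = mex{3,0,1,1} = 2
G(11) = mex{2,1,0,0} = 3
G(12) = mex{3,2,1,1} = 0
G(13) = mex{0,3,2,0} = 1
G(14) = mex{1,2,3,1} = 0
G(15) = mex{0,3,2,2} = 1
G(16) = mex{1,2,3,3} = 0
G(17) = mex{0,3,2,2} = 1
G(18) = mex{1,0,3,3} = 2
G(19) = mex{2,1,0,2} = 3
G(20) = mex{3,0,1,3} = 2
G(21) = mex{2,1,0,0} = 3
G(22) = mex{3,0,1,1} = 2
G(23) = mex{2,1,0,0} = 3
G(24) = mex{3,2,1,1} = 0
G(25) = mex{0,3,2,0} = 1
G(26) = mex{1,2,3,1} = 0
G(27) = mex{0,3,2,2} = 1
G(28) = mex{1,2,3,3} = 0
G(29) = mex{0,3,2,2} = 1
G(30) = mex{1,0,3,3} = 2
P-positions are exactly the n with G(n) = 0.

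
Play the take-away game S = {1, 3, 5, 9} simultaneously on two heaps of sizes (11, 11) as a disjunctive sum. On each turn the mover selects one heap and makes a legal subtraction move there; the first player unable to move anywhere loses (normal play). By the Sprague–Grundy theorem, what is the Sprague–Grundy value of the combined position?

All heaps use S = {1, 3, 5, 9}:
G(0) = 0
G(1) = mex{0} = 1
G(2) = mex{1} = 0
G(3) = mex{0,0} = 1
G(4) = mex{1,1} = 0
G(5) = mex{0,0,0} = 1
G(6) = mex{1,1,1} = 0
G(7) = mex{0,0,0} = 1
G(8) = mex{1,1,1} = 0
G(9) = mex{0,0,0,0} = 1
G(10) = mex{1,1,1,1} = 0
G(11) = mex{0,0,0,0} = 1
Heap A: G(11) = 1.
Heap B: G(11) = 1.
Combined Grundy value = 1 ⊕ 1 = 0.

0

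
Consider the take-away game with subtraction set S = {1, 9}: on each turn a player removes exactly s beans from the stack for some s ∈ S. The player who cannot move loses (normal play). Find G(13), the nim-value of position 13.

1

G(0) = 0
G(1) = mex{0} = 1
G(2) = mex{1} = 0
G(3) = mex{0} = 1
G(4) = mex{1} = 0
G(5) = mex{0} = 1
G(6) = mex{1} = 0
G(7) = mex{0} = 1
G(8) = mex{1} = 0
G(9) = mex{0,0} = 1
G(10) = mex{1,1} = 0
G(11) = mex{0,0} = 1
G(12) = mex{1,1} = 0
G(13) = mex{0,0} = 1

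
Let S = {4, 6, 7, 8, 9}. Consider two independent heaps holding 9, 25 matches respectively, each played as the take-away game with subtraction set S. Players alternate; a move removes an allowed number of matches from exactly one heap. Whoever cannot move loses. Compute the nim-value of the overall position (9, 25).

1

All heaps use S = {4, 6, 7, 8, 9}:
G(0) = 0
G(1) = mex{} = 0
G(2) = mex{} = 0
G(3) = mex{} = 0
G(4) = mex{0} = 1
G(5) = mex{0} = 1
G(6) = mex{0,0} = 1
G(7) = mex{0,0,0} = 1
G(8) = mex{1,0,0,0} = 2
G(9) = mex{1,0,0,0,0} = 2
G(10) = mex{1,1,0,0,0} = 2
G(11) = mex{1,1,1,0,0} = 2
G(12) = mex{2,1,1,1,0} = 3
G(13) = mex{2,1,1,1,1} = 0
G(14) = mex{2,2,1,1,1} = 0
G(15) = mex{2,2,2,1,1} = 0
G(16) = mex{3,2,2,2,1} = 0
G(17) = mex{0,2,2,2,2} = 1
G(18) = mex{0,3,2,2,2} = 1
G(19) = mex{0,0,3,2,2} = 1
G(20) = mex{0,0,0,3,2} = 1
G(21) = mex{1,0,0,0,3} = 2
G(22) = mex{1,0,0,0,0} = 2
G(23) = mex{1,1,0,0,0} = 2
G(24) = mex{1,1,1,0,0} = 2
G(25) = mex{2,1,1,1,0} = 3
Heap A: G(9) = 2.
Heap B: G(25) = 3.
Combined Grundy value = 2 ⊕ 3 = 1.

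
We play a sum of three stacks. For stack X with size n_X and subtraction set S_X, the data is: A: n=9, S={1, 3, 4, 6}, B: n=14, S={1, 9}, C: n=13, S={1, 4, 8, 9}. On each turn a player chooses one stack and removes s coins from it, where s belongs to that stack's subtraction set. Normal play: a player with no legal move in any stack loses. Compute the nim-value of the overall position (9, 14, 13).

Stack A, S = {1, 3, 4, 6}:
n : 0 1 2 3 4 5 6 7 8 9
G : 0 1 0 1 2 3 2 0 1 0
G_A(9) = 0.
Stack B, S = {1, 9}:
n :  0  1  2  3  4  5  6  7  8  9 10 11 12 13 14
G :  0  1  0  1  0  1  0  1  0  1  0  1  0  1  0
G_B(14) = 0.
Stack C, S = {1, 4, 8, 9}:
n :  0  1  2  3  4  5  6  7  8  9 10 11 12 13
G :  0  1  0  1  2  0  1  0  1  2  3  2  0  1
G_C(13) = 1.
Combined Grundy value = 0 ⊕ 0 ⊕ 1 = 1.

1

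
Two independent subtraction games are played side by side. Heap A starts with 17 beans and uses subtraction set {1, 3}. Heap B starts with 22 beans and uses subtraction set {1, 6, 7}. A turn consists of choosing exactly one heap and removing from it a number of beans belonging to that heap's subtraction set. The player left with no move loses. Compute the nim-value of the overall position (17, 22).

Heap A, S = {1, 3}:
G(0) = 0
G(1) = mex{0} = 1
G(2) = mex{1} = 0
G(3) = mex{0,0} = 1
G(4) = mex{1,1} = 0
G(5) = mex{0,0} = 1
G(6) = mex{1,1} = 0
G(7) = mex{0,0} = 1
G(8) = mex{1,1} = 0
G(9) = mex{0,0} = 1
G(10) = mex{1,1} = 0
G(11) = mex{0,0} = 1
G(12) = mex{1,1} = 0
G(13) = mex{0,0} = 1
G(14) = mex{1,1} = 0
G(15) = mex{0,0} = 1
G(16) = mex{1,1} = 0
G(17) = mex{0,0} = 1
G_A(17) = 1.
Heap B, S = {1, 6, 7}:
n :  0  1  2  3  4  5  6  7  8  9 10 11 12 13 14 15 16 17 18 19 20 21 22
G :  0  1  0  1  0  1  2  3  2  3  2  3  0  1  0  1  0  1  2  3  2  3  2
G_B(22) = 2.
Combined Grundy value = 1 ⊕ 2 = 3.

3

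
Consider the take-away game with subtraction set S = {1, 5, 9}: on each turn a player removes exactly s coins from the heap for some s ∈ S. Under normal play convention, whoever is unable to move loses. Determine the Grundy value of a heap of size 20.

G(0) = 0
G(1) = mex{0} = 1
G(2) = mex{1} = 0
G(3) = mex{0} = 1
G(4) = mex{1} = 0
G(5) = mex{0,0} = 1
G(6) = mex{1,1} = 0
G(7) = mex{0,0} = 1
G(8) = mex{1,1} = 0
G(9) = mex{0,0,0} = 1
G(10) = mex{1,1,1} = 0
G(11) = mex{0,0,0} = 1
G(12) = mex{1,1,1} = 0
G(13) = mex{0,0,0} = 1
G(14) = mex{1,1,1} = 0
G(15) = mex{0,0,0} = 1
G(16) = mex{1,1,1} = 0
G(17) = mex{0,0,0} = 1
G(18) = mex{1,1,1} = 0
G(19) = mex{0,0,0} = 1
G(20) = mex{1,1,1} = 0

0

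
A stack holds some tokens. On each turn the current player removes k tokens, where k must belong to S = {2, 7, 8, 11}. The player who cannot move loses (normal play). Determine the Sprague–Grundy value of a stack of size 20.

G(0) = 0
G(1) = mex{} = 0
G(2) = mex{0} = 1
G(3) = mex{0} = 1
G(4) = mex{1} = 0
G(5) = mex{1} = 0
G(6) = mex{0} = 1
G(7) = mex{0,0} = 1
G(8) = mex{1,0,0} = 2
G(9) = mex{1,1,0} = 2
G(10) = mex{2,1,1} = 0
G(11) = mex{2,0,1,0} = 3
G(12) = mex{0,0,0,0} = 1
G(13) = mex{3,1,0,1} = 2
G(14) = mex{1,1,1,1} = 0
G(15) = mex{2,2,1,0} = 3
G(16) = mex{0,2,2,0} = 1
G(17) = mex{3,0,2,1} = 4
G(18) = mex{1,3,0,1} = 2
G(19) = mex{4,1,3,2} = 0
G(20) = mex{2,2,1,2} = 0

0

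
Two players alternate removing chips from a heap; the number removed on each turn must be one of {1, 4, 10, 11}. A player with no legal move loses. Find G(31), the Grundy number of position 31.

G(0) = 0
G(1) = mex{0} = 1
G(2) = mex{1} = 0
G(3) = mex{0} = 1
G(4) = mex{1,0} = 2
G(5) = mex{2,1} = 0
G(6) = mex{0,0} = 1
G(7) = mex{1,1} = 0
G(8) = mex{0,2} = 1
G(9) = mex{1,0} = 2
G(10) = mex{2,1,0} = 3
G(11) = mex{3,0,1,0} = 2
G(12) = mex{2,1,0,1} = 3
G(13) = mex{3,2,1,0} = 4
G(14) = mex{4,3,2,1} = 0
G(15) = mex{0,2,0,2} = 1
G(16) = mex{1,3,1,0} = 2
G(17) = mex{2,4,0,1} = 3
G(18) = mex{3,0,1,0} = 2
G(19) = mex{2,1,2,1} = 0
G(20) = mex{0,2,3,2} = 1
G(21) = mex{1,3,2,3} = 0
G(22) = mex{0,2,3,2} = 1
G(23) = mex{1,0,4,3} = 2
G(24) = mex{2,1,0,4} = 3
G(25) = mex{3,0,1,0} = 2
G(26) = mex{2,1,2,1} = 0
G(27) = mex{0,2,3,2} = 1
G(28) = mex{1,3,2,3} = 0
G(29) = mex{0,2,0,2} = 1
G(30) = mex{1,0,1,0} = 2
G(31) = mex{2,1,0,1} = 3

3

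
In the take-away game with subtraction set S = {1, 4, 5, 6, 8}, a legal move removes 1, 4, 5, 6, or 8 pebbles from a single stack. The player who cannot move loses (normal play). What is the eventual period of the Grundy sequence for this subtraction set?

9

n :  0  1  2  3  4  5  6  7  8  9 10 11 12 13 14 15 16 17 18 19
G :  0  1  0  1  2  3  2  3  4  0  1  0  1  2  3  2  3  4  0  1
G(n+9) = G(n) holds for n = 0,…,7 (a full window of length max(S) = 8), so the sequence is purely periodic with period 9.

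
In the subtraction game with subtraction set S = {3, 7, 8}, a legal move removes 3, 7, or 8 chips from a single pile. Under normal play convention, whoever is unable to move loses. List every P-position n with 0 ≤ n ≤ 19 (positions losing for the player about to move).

0, 1, 2, 6, 11, 12, 16, 17

n :  0  1  2  3  4  5  6  7  8  9 10 11 12 13 14 15 16 17 18 19
G :  0  0  0  1  1  1  0  2  2  1  3  0  0  2  1  1  0  0  2  1
P-positions are exactly the n with G(n) = 0.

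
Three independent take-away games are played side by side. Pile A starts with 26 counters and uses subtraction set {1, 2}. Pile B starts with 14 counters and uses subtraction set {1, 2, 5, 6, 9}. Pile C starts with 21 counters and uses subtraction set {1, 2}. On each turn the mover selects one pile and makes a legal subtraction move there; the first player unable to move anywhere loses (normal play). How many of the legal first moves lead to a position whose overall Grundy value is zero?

Pile A, S = {1, 2}:
G(0) = 0
G(1) = mex{0} = 1
G(2) = mex{1,0} = 2
G(3) = mex{2,1} = 0
G(4) = mex{0,2} = 1
G(5) = mex{1,0} = 2
G(6) = mex{2,1} = 0
G(7) = mex{0,2} = 1
G(8) = mex{1,0} = 2
G(9) = mex{2,1} = 0
G(10) = mex{0,2} = 1
G(11) = mex{1,0} = 2
G(12) = mex{2,1} = 0
G(13) = mex{0,2} = 1
G(14) = mex{1,0} = 2
G(15) = mex{2,1} = 0
G(16) = mex{0,2} = 1
G(17) = mex{1,0} = 2
G(18) = mex{2,1} = 0
G(19) = mex{0,2} = 1
G(20) = mex{1,0} = 2
G(21) = mex{2,1} = 0
G(22) = mex{0,2} = 1
G(23) = mex{1,0} = 2
G(24) = mex{2,1} = 0
G(25) = mex{0,2} = 1
G(26) = mex{1,0} = 2
G_A(26) = 2.
Pile B, S = {1, 2, 5, 6, 9}:
n :  0  1  2  3  4  5  6  7  8  9 10 11 12 13 14
G :  0  1  2  0  1  2  3  0  1  2  0  1  2  3  0
G_B(14) = 0.
Pile C, S = {1, 2}:
n :  0  1  2  3  4  5  6  7  8  9 10 11 12 13 14 15 16 17 18 19 20 21
G :  0  1  2  0  1  2  0  1  2  0  1  2  0  1  2  0  1  2  0  1  2  0
G_C(21) = 0.
Combined Grundy value = 2 ⊕ 0 ⊕ 0 = 2.
A winning move leaves total XOR = 0, i.e. changes one component's Grundy value g to g ⊕ X where X is the current total.
Pile A: need g' = 2⊕2 = 0. Options: 26−1→G=1, 26−2→G=0. Hits: 1.
Pile B: need g' = 0⊕2 = 2. Options: 14−1→G=3, 14−2→G=2, 14−5→G=2, 14−6→G=1, 14−9→G=2. Hits: 3.
Pile C: need g' = 0⊕2 = 2. Options: 21−1→G=2, 21−2→G=1. Hits: 1.

5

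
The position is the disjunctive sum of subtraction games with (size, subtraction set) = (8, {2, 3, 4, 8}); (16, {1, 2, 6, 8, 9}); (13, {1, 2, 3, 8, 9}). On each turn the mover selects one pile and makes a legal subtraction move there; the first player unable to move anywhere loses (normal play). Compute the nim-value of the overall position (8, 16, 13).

0

Pile A, S = {2, 3, 4, 8}:
n : 0 1 2 3 4 5 6 7 8
G : 0 0 1 1 2 2 0 0 1
G_A(8) = 1.
Pile B, S = {1, 2, 6, 8, 9}:
n :  0  1  2  3  4  5  6  7  8  9 10 11 12 13 14 15 16
G :  0  1  2  0  1  2  3  0  1  2  0  1  2  3  0  1  2
G_B(16) = 2.
Pile C, S = {1, 2, 3, 8, 9}:
n :  0  1  2  3  4  5  6  7  8  9 10 11 12 13
G :  0  1  2  3  0  1  2  3  4  5  0  1  2  3
G_C(13) = 3.
Combined Grundy value = 1 ⊕ 2 ⊕ 3 = 0.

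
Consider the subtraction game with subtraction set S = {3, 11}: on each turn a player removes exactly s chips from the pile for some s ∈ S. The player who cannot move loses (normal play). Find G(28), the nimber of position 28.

0

G(0) = 0
G(1) = mex{} = 0
G(2) = mex{} = 0
G(3) = mex{0} = 1
G(4) = mex{0} = 1
G(5) = mex{0} = 1
G(6) = mex{1} = 0
G(7) = mex{1} = 0
G(8) = mex{1} = 0
G(9) = mex{0} = 1
G(10) = mex{0} = 1
G(11) = mex{0,0} = 1
G(12) = mex{1,0} = 2
G(13) = mex{1,0} = 2
G(14) = mex{1,1} = 0
G(15) = mex{2,1} = 0
G(16) = mex{2,1} = 0
G(17) = mex{0,0} = 1
G(18) = mex{0,0} = 1
G(19) = mex{0,0} = 1
G(20) = mex{1,1} = 0
G(21) = mex{1,1} = 0
G(22) = mex{1,1} = 0
G(23) = mex{0,2} = 1
G(24) = mex{0,2} = 1
G(25) = mex{0,0} = 1
G(26) = mex{1,0} = 2
G(27) = mex{1,0} = 2
G(28) = mex{1,1} = 0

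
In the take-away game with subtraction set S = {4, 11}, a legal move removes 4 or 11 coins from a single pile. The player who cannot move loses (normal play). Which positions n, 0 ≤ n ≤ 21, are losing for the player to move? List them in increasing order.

G(0) = 0
G(1) = mex{} = 0
G(2) = mex{} = 0
G(3) = mex{} = 0
G(4) = mex{0} = 1
G(5) = mex{0} = 1
G(6) = mex{0} = 1
G(7) = mex{0} = 1
G(8) = mex{1} = 0
G(9) = mex{1} = 0
G(10) = mex{1} = 0
G(11) = mex{1,0} = 2
G(12) = mex{0,0} = 1
G(13) = mex{0,0} = 1
G(14) = mex{0,0} = 1
G(15) = mex{2,1} = 0
G(16) = mex{1,1} = 0
G(17) = mex{1,1} = 0
G(18) = mex{1,1} = 0
G(19) = mex{0,0} = 1
G(20) = mex{0,0} = 1
G(21) = mex{0,0} = 1
P-positions are exactly the n with G(n) = 0.

0, 1, 2, 3, 8, 9, 10, 15, 16, 17, 18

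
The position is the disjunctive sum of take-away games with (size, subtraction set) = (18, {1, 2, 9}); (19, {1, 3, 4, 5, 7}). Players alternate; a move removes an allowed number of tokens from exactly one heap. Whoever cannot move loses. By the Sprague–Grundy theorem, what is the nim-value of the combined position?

Heap A, S = {1, 2, 9}:
G(0) = 0
G(1) = mex{0} = 1
G(2) = mex{1,0} = 2
G(3) = mex{2,1} = 0
G(4) = mex{0,2} = 1
G(5) = mex{1,0} = 2
G(6) = mex{2,1} = 0
G(7) = mex{0,2} = 1
G(8) = mex{1,0} = 2
G(9) = mex{2,1,0} = 3
G(10) = mex{3,2,1} = 0
G(11) = mex{0,3,2} = 1
G(12) = mex{1,0,0} = 2
G(13) = mex{2,1,1} = 0
G(14) = mex{0,2,2} = 1
G(15) = mex{1,0,0} = 2
G(16) = mex{2,1,1} = 0
G(17) = mex{0,2,2} = 1
G(18) = mex{1,0,3} = 2
G_A(18) = 2.
Heap B, S = {1, 3, 4, 5, 7}:
G(0) = 0
G(1) = mex{0} = 1
G(2) = mex{1} = 0
G(3) = mex{0,0} = 1
G(4) = mex{1,1,0} = 2
G(5) = mex{2,0,1,0} = 3
G(6) = mex{3,1,0,1} = 2
G(7) = mex{2,2,1,0,0} = 3
G(8) = mex{3,3,2,1,1} = 0
G(9) = mex{0,2,3,2,0} = 1
G(10) = mex{1,3,2,3,1} = 0
G(11) = mex{0,0,3,2,2} = 1
G(12) = mex{1,1,0,3,3} = 2
G(13) = mex{2,0,1,0,2} = 3
G(14) = mex{3,1,0,1,3} = 2
G(15) = mex{2,2,1,0,0} = 3
G(16) = mex{3,3,2,1,1} = 0
G(17) = mex{0,2,3,2,0} = 1
G(18) = mex{1,3,2,3,1} = 0
G(19) = mex{0,0,3,2,2} = 1
G_B(19) = 1.
Combined Grundy value = 2 ⊕ 1 = 3.

3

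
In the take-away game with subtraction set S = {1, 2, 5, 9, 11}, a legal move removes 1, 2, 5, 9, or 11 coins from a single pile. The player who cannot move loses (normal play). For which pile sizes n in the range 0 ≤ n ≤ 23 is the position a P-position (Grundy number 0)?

n :  0  1  2  3  4  5  6  7  8  9 10 11 12 13 14 15 16 17 18 19 20 21 22 23
G :  0  1  2  0  1  2  0  1  2  3  0  1  2  0  1  2  0  1  2  3  0  1  2  0
P-positions are exactly the n with G(n) = 0.

0, 3, 6, 10, 13, 16, 20, 23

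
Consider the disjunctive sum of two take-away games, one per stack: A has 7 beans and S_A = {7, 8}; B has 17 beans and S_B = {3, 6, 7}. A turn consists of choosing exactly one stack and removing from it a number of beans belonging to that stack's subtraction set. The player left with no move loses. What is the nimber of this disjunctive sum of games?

3

Stack A, S = {7, 8}:
n : 0 1 2 3 4 5 6 7
G : 0 0 0 0 0 0 0 1
G_A(7) = 1.
Stack B, S = {3, 6, 7}:
G(0) = 0
G(1) = mex{} = 0
G(2) = mex{} = 0
G(3) = mex{0} = 1
G(4) = mex{0} = 1
G(5) = mex{0} = 1
G(6) = mex{1,0} = 2
G(7) = mex{1,0,0} = 2
G(8) = mex{1,0,0} = 2
G(9) = mex{2,1,0} = 3
G(10) = mex{2,1,1} = 0
G(11) = mex{2,1,1} = 0
G(12) = mex{3,2,1} = 0
G(13) = mex{0,2,2} = 1
G(14) = mex{0,2,2} = 1
G(15) = mex{0,3,2} = 1
G(16) = mex{1,0,3} = 2
G(17) = mex{1,0,0} = 2
G_B(17) = 2.
Combined Grundy value = 1 ⊕ 2 = 3.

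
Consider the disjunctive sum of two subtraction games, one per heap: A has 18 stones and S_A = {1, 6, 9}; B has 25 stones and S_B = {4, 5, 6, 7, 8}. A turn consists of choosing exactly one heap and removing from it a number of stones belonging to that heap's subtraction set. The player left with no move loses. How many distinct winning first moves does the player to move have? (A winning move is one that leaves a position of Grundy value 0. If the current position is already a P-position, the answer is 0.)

Heap A, S = {1, 6, 9}:
G(0) = 0
G(1) = mex{0} = 1
G(2) = mex{1} = 0
G(3) = mex{0} = 1
G(4) = mex{1} = 0
G(5) = mex{0} = 1
G(6) = mex{1,0} = 2
G(7) = mex{2,1} = 0
G(8) = mex{0,0} = 1
G(9) = mex{1,1,0} = 2
G(10) = mex{2,0,1} = 3
G(11) = mex{3,1,0} = 2
G(12) = mex{2,2,1} = 0
G(13) = mex{0,0,0} = 1
G(14) = mex{1,1,1} = 0
G(15) = mex{0,2,2} = 1
G(16) = mex{1,3,0} = 2
G(17) = mex{2,2,1} = 0
G(18) = mex{0,0,2} = 1
G_A(18) = 1.
Heap B, S = {4, 5, 6, 7, 8}:
n :  0  1  2  3  4  5  6  7  8  9 10 11 12 13 14 15 16 17 18 19 20 21 22 23 24 25
G :  0  0  0  0  1  1  1  1  2  2  2  2  0  0  0  0  1  1  1  1  2  2  2  2  0  0
G_B(25) = 0.
Combined Grundy value = 1 ⊕ 0 = 1.
A winning move leaves total XOR = 0, i.e. changes one component's Grundy value g to g ⊕ X where X is the current total.
Heap A: need g' = 1⊕1 = 0. Options: 18−1→G=0, 18−6→G=0, 18−9→G=2. Hits: 2.
Heap B: need g' = 0⊕1 = 1. Options: 25−4→G=2, 25−5→G=2, 25−6→G=1, 25−7→G=1, 25−8→G=1. Hits: 3.

5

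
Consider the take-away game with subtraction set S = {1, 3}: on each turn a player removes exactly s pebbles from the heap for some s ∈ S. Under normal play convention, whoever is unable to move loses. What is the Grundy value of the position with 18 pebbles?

0

n :  0  1  2  3  4  5  6  7  8  9 10 11 12 13 14 15 16 17 18
G :  0  1  0  1  0  1  0  1  0  1  0  1  0  1  0  1  0  1  0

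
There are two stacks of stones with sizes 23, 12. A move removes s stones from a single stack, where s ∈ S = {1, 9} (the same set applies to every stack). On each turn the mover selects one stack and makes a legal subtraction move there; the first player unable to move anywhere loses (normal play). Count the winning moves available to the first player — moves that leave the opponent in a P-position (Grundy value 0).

4

All stacks use S = {1, 9}:
G(0) = 0
G(1) = mex{0} = 1
G(2) = mex{1} = 0
G(3) = mex{0} = 1
G(4) = mex{1} = 0
G(5) = mex{0} = 1
G(6) = mex{1} = 0
G(7) = mex{0} = 1
G(8) = mex{1} = 0
G(9) = mex{0,0} = 1
G(10) = mex{1,1} = 0
G(11) = mex{0,0} = 1
G(12) = mex{1,1} = 0
G(13) = mex{0,0} = 1
G(14) = mex{1,1} = 0
G(15) = mex{0,0} = 1
G(16) = mex{1,1} = 0
G(17) = mex{0,0} = 1
G(18) = mex{1,1} = 0
G(19) = mex{0,0} = 1
G(20) = mex{1,1} = 0
G(21) = mex{0,0} = 1
G(22) = mex{1,1} = 0
G(23) = mex{0,0} = 1
Stack A: G(23) = 1.
Stack B: G(12) = 0.
Combined Grundy value = 1 ⊕ 0 = 1.
A winning move leaves total XOR = 0, i.e. changes one component's Grundy value g to g ⊕ X where X is the current total.
Stack A: need g' = 1⊕1 = 0. Options: 23−1→G=0, 23−9→G=0. Hits: 2.
Stack B: need g' = 0⊕1 = 1. Options: 12−1→G=1, 12−9→G=1. Hits: 2.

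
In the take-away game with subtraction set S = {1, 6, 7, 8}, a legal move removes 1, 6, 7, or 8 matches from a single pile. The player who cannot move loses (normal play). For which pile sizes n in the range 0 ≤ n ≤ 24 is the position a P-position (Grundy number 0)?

G(0) = 0
G(1) = mex{0} = 1
G(2) = mex{1} = 0
G(3) = mex{0} = 1
G(4) = mex{1} = 0
G(5) = mex{0} = 1
G(6) = mex{1,0} = 2
G(7) = mex{2,1,0} = 3
G(8) = mex{3,0,1,0} = 2
G(9) = mex{2,1,0,1} = 3
G(10) = mex{3,0,1,0} = 2
G(11) = mex{2,1,0,1} = 3
G(12) = mex{3,2,1,0} = 4
G(13) = mex{4,3,2,1} = 0
G(14) = mex{0,2,3,2} = 1
G(15) = mex{1,3,2,3} = 0
G(16) = mex{0,2,3,2} = 1
G(17) = mex{1,3,2,3} = 0
G(18) = mex{0,4,3,2} = 1
G(19) = mex{1,0,4,3} = 2
G(20) = mex{2,1,0,4} = 3
G(21) = mex{3,0,1,0} = 2
G(22) = mex{2,1,0,1} = 3
G(23) = mex{3,0,1,0} = 2
G(24) = mex{2,1,0,1} = 3
P-positions are exactly the n with G(n) = 0.

0, 2, 4, 13, 15, 17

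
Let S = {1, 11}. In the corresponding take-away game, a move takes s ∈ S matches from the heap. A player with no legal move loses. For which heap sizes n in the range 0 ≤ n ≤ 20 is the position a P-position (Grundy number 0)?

0, 2, 4, 6, 8, 10, 12, 14, 16, 18, 20

n :  0  1  2  3  4  5  6  7  8  9 10 11 12 13 14 15 16 17 18 19 20
G :  0  1  0  1  0  1  0  1  0  1  0  1  0  1  0  1  0  1  0  1  0
P-positions are exactly the n with G(n) = 0.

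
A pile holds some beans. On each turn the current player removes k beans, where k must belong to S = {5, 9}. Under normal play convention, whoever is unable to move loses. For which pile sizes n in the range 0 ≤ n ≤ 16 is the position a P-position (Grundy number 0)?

0, 1, 2, 3, 4, 14, 15, 16

n :  0  1  2  3  4  5  6  7  8  9 10 11 12 13 14 15 16
G :  0  0  0  0  0  1  1  1  1  1  2  2  2  2  0  0  0
P-positions are exactly the n with G(n) = 0.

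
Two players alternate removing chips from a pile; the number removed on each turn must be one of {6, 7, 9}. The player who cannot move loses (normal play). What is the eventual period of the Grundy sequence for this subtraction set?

15

n :  0  1  2  3  4  5  6  7  8  9 10 11 12 13 14 15 16 17 18 19 20 21 22 23 24 25 26 27 28 29 30 31
G :  0  0  0  0  0  0  1  1  1  1  1  1  2  2  2  0  0  0  0  0  0  1  1  1  1  1  1  2  2  2  0  0
G(n+15) = G(n) holds for n = 0,…,8 (a full window of length max(S) = 9), so the sequence is purely periodic with period 15.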